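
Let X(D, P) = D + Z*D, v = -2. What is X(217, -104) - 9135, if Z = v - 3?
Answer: -10003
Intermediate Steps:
Z = -5 (Z = -2 - 3 = -5)
X(D, P) = -4*D (X(D, P) = D - 5*D = -4*D)
X(217, -104) - 9135 = -4*217 - 9135 = -868 - 9135 = -10003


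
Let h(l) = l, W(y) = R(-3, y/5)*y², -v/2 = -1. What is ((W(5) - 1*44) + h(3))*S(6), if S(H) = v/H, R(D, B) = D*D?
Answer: 184/3 ≈ 61.333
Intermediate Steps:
R(D, B) = D²
v = 2 (v = -2*(-1) = 2)
W(y) = 9*y² (W(y) = (-3)²*y² = 9*y²)
S(H) = 2/H
((W(5) - 1*44) + h(3))*S(6) = ((9*5² - 1*44) + 3)*(2/6) = ((9*25 - 44) + 3)*(2*(⅙)) = ((225 - 44) + 3)*(⅓) = (181 + 3)*(⅓) = 184*(⅓) = 184/3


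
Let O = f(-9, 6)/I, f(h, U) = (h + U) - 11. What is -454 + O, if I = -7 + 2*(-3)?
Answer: -5888/13 ≈ -452.92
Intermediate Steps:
f(h, U) = -11 + U + h (f(h, U) = (U + h) - 11 = -11 + U + h)
I = -13 (I = -7 - 6 = -13)
O = 14/13 (O = (-11 + 6 - 9)/(-13) = -14*(-1/13) = 14/13 ≈ 1.0769)
-454 + O = -454 + 14/13 = -5888/13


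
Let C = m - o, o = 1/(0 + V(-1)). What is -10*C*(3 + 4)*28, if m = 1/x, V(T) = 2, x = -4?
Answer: 1470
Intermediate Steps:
m = -¼ (m = 1/(-4) = -¼ ≈ -0.25000)
o = ½ (o = 1/(0 + 2) = 1/2 = ½ ≈ 0.50000)
C = -¾ (C = -¼ - 1*½ = -¼ - ½ = -¾ ≈ -0.75000)
-10*C*(3 + 4)*28 = -(-15)*(3 + 4)/2*28 = -(-15)*7/2*28 = -10*(-21/4)*28 = (105/2)*28 = 1470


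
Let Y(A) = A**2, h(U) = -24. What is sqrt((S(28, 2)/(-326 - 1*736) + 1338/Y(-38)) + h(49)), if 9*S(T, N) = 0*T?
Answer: 3*I*sqrt(3702)/38 ≈ 4.8035*I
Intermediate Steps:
S(T, N) = 0 (S(T, N) = (0*T)/9 = (1/9)*0 = 0)
sqrt((S(28, 2)/(-326 - 1*736) + 1338/Y(-38)) + h(49)) = sqrt((0/(-326 - 1*736) + 1338/((-38)**2)) - 24) = sqrt((0/(-326 - 736) + 1338/1444) - 24) = sqrt((0/(-1062) + 1338*(1/1444)) - 24) = sqrt((0*(-1/1062) + 669/722) - 24) = sqrt((0 + 669/722) - 24) = sqrt(669/722 - 24) = sqrt(-16659/722) = 3*I*sqrt(3702)/38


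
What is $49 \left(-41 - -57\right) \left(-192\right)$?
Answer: $-150528$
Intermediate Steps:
$49 \left(-41 - -57\right) \left(-192\right) = 49 \left(-41 + 57\right) \left(-192\right) = 49 \cdot 16 \left(-192\right) = 784 \left(-192\right) = -150528$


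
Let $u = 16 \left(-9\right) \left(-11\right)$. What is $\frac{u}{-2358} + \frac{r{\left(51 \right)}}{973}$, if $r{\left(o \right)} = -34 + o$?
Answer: $- \frac{83397}{127463} \approx -0.65428$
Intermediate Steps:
$u = 1584$ ($u = \left(-144\right) \left(-11\right) = 1584$)
$\frac{u}{-2358} + \frac{r{\left(51 \right)}}{973} = \frac{1584}{-2358} + \frac{-34 + 51}{973} = 1584 \left(- \frac{1}{2358}\right) + 17 \cdot \frac{1}{973} = - \frac{88}{131} + \frac{17}{973} = - \frac{83397}{127463}$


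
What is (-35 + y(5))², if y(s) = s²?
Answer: 100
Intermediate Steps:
(-35 + y(5))² = (-35 + 5²)² = (-35 + 25)² = (-10)² = 100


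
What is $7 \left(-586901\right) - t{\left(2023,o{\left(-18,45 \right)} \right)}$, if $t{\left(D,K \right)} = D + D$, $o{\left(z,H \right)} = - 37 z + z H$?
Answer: $-4112353$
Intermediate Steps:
$o{\left(z,H \right)} = - 37 z + H z$
$t{\left(D,K \right)} = 2 D$
$7 \left(-586901\right) - t{\left(2023,o{\left(-18,45 \right)} \right)} = 7 \left(-586901\right) - 2 \cdot 2023 = -4108307 - 4046 = -4112353$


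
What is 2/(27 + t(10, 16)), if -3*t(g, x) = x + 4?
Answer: 6/61 ≈ 0.098361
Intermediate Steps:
t(g, x) = -4/3 - x/3 (t(g, x) = -(x + 4)/3 = -(4 + x)/3 = -4/3 - x/3)
2/(27 + t(10, 16)) = 2/(27 + (-4/3 - ⅓*16)) = 2/(27 + (-4/3 - 16/3)) = 2/(27 - 20/3) = 2/(61/3) = (3/61)*2 = 6/61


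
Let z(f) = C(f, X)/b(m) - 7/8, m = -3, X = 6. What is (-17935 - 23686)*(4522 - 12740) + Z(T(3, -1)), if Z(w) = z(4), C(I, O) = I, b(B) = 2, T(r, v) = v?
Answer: 2736331033/8 ≈ 3.4204e+8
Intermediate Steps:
z(f) = -7/8 + f/2 (z(f) = f/2 - 7/8 = -7/8 + f/2)
Z(w) = 9/8 (Z(w) = -7/8 + (1/2)*4 = -7/8 + 2 = 9/8)
(-17935 - 23686)*(4522 - 12740) + Z(T(3, -1)) = (-17935 - 23686)*(4522 - 12740) + 9/8 = -41621*(-8218) + 9/8 = 342041378 + 9/8 = 2736331033/8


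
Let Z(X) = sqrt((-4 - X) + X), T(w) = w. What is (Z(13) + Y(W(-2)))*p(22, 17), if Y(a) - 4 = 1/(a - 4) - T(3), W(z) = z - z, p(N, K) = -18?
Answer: -27/2 - 36*I ≈ -13.5 - 36.0*I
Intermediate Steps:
Z(X) = 2*I (Z(X) = sqrt(-4) = 2*I)
W(z) = 0
Y(a) = 1 + 1/(-4 + a) (Y(a) = 4 + (1/(a - 4) - 1*3) = 4 + (1/(-4 + a) - 3) = 4 + (-3 + 1/(-4 + a)) = 1 + 1/(-4 + a))
(Z(13) + Y(W(-2)))*p(22, 17) = (2*I + (-3 + 0)/(-4 + 0))*(-18) = (2*I - 3/(-4))*(-18) = (2*I - 1/4*(-3))*(-18) = (2*I + 3/4)*(-18) = (3/4 + 2*I)*(-18) = -27/2 - 36*I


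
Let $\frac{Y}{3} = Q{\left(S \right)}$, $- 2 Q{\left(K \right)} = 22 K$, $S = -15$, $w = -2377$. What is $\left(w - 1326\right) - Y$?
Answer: $-4198$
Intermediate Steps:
$Q{\left(K \right)} = - 11 K$ ($Q{\left(K \right)} = - \frac{22 K}{2} = - 11 K$)
$Y = 495$ ($Y = 3 \left(\left(-11\right) \left(-15\right)\right) = 3 \cdot 165 = 495$)
$\left(w - 1326\right) - Y = \left(-2377 - 1326\right) - 495 = -3703 - 495 = -4198$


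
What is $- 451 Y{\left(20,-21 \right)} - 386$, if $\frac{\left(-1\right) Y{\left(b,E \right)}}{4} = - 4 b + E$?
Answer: $-182590$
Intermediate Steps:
$Y{\left(b,E \right)} = - 4 E + 16 b$ ($Y{\left(b,E \right)} = - 4 \left(- 4 b + E\right) = - 4 \left(E - 4 b\right) = - 4 E + 16 b$)
$- 451 Y{\left(20,-21 \right)} - 386 = - 451 \left(\left(-4\right) \left(-21\right) + 16 \cdot 20\right) - 386 = - 451 \left(84 + 320\right) - 386 = \left(-451\right) 404 - 386 = -182204 - 386 = -182590$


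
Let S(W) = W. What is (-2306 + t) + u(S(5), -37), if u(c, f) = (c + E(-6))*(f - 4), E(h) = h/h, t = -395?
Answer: -2947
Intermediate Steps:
E(h) = 1
u(c, f) = (1 + c)*(-4 + f) (u(c, f) = (c + 1)*(f - 4) = (1 + c)*(-4 + f))
(-2306 + t) + u(S(5), -37) = (-2306 - 395) + (-4 - 37 - 4*5 + 5*(-37)) = -2701 + (-4 - 37 - 20 - 185) = -2701 - 246 = -2947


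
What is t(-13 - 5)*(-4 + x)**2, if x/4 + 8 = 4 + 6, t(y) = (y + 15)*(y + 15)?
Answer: 144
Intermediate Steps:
t(y) = (15 + y)**2 (t(y) = (15 + y)*(15 + y) = (15 + y)**2)
x = 8 (x = -32 + 4*(4 + 6) = -32 + 4*10 = -32 + 40 = 8)
t(-13 - 5)*(-4 + x)**2 = (15 + (-13 - 5))**2*(-4 + 8)**2 = (15 - 18)**2*4**2 = (-3)**2*16 = 9*16 = 144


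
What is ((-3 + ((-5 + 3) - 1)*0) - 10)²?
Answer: 169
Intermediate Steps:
((-3 + ((-5 + 3) - 1)*0) - 10)² = ((-3 + (-2 - 1)*0) - 10)² = ((-3 - 3*0) - 10)² = ((-3 + 0) - 10)² = (-3 - 10)² = (-13)² = 169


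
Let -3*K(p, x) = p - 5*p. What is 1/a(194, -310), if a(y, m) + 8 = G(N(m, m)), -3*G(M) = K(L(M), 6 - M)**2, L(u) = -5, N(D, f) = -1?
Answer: -27/616 ≈ -0.043831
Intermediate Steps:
K(p, x) = 4*p/3 (K(p, x) = -(p - 5*p)/3 = -(-4)*p/3 = 4*p/3)
G(M) = -400/27 (G(M) = -((4/3)*(-5))**2/3 = -(-20/3)**2/3 = -1/3*400/9 = -400/27)
a(y, m) = -616/27 (a(y, m) = -8 - 400/27 = -616/27)
1/a(194, -310) = 1/(-616/27) = -27/616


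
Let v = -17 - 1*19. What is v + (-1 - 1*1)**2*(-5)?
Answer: -56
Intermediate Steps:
v = -36 (v = -17 - 19 = -36)
v + (-1 - 1*1)**2*(-5) = -36 + (-1 - 1*1)**2*(-5) = -36 + (-1 - 1)**2*(-5) = -36 + (-2)**2*(-5) = -36 + 4*(-5) = -36 - 20 = -56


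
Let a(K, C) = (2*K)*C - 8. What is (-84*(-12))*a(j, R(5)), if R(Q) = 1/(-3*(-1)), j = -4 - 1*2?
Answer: -12096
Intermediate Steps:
j = -6 (j = -4 - 2 = -6)
R(Q) = 1/3
a(K, C) = -8 + 2*C*K (a(K, C) = 2*C*K - 8 = -8 + 2*C*K)
(-84*(-12))*a(j, R(5)) = (-84*(-12))*(-8 + 2*(1/3)*(-6)) = 1008*(-8 - 4) = 1008*(-12) = -12096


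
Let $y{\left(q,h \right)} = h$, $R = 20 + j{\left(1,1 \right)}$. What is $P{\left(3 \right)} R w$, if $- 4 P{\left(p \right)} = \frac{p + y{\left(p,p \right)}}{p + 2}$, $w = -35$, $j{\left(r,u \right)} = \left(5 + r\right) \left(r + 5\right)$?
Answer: $588$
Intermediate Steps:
$j{\left(r,u \right)} = \left(5 + r\right)^{2}$ ($j{\left(r,u \right)} = \left(5 + r\right) \left(5 + r\right) = \left(5 + r\right)^{2}$)
$R = 56$ ($R = 20 + \left(5 + 1\right)^{2} = 20 + 6^{2} = 20 + 36 = 56$)
$P{\left(p \right)} = - \frac{p}{2 \left(2 + p\right)}$ ($P{\left(p \right)} = - \frac{\left(p + p\right) \frac{1}{p + 2}}{4} = - \frac{2 p \frac{1}{2 + p}}{4} = - \frac{p}{2 \left(2 + p\right)}$)
$P{\left(3 \right)} R w = \left(-1\right) 3 \frac{1}{4 + 2 \cdot 3} \cdot 56 \left(-35\right) = \left(-1\right) 3 \frac{1}{4 + 6} \cdot 56 \left(-35\right) = \left(-1\right) 3 \cdot \frac{1}{10} \cdot 56 \left(-35\right) = \left(- \frac{3}{10}\right) 56 \left(-35\right) = \left(- \frac{84}{5}\right) \left(-35\right) = 588$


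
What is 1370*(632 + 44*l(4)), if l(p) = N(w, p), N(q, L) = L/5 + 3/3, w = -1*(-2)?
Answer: 974344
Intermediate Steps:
w = 2
N(q, L) = 1 + L/5 (N(q, L) = L*(⅕) + 3*(⅓) = L/5 + 1 = 1 + L/5)
l(p) = 1 + p/5
1370*(632 + 44*l(4)) = 1370*(632 + 44*(1 + (⅕)*4)) = 1370*(632 + 44*(1 + ⅘)) = 1370*(632 + 44*(9/5)) = 1370*(632 + 396/5) = 1370*(3556/5) = 974344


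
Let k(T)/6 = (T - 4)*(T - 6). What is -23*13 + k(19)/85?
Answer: -4849/17 ≈ -285.24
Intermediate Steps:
k(T) = 6*(-6 + T)*(-4 + T) (k(T) = 6*((T - 4)*(T - 6)) = 6*((-4 + T)*(-6 + T)) = 6*((-6 + T)*(-4 + T)) = 6*(-6 + T)*(-4 + T))
-23*13 + k(19)/85 = -23*13 + (144 - 60*19 + 6*19**2)/85 = -299 + (144 - 1140 + 6*361)*(1/85) = -299 + (144 - 1140 + 2166)*(1/85) = -299 + 1170*(1/85) = -299 + 234/17 = -4849/17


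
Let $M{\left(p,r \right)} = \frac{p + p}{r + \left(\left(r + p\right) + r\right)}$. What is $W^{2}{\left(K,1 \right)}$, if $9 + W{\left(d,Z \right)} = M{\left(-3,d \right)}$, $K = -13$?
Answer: $\frac{3844}{49} \approx 78.449$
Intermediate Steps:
$M{\left(p,r \right)} = \frac{2 p}{p + 3 r}$ ($M{\left(p,r \right)} = \frac{2 p}{r + \left(\left(p + r\right) + r\right)} = \frac{2 p}{r + \left(p + 2 r\right)} = \frac{2 p}{p + 3 r}$)
$W{\left(d,Z \right)} = -9 - \frac{6}{-3 + 3 d}$ ($W{\left(d,Z \right)} = -9 + 2 \left(-3\right) \frac{1}{-3 + 3 d} = -9 - \frac{6}{-3 + 3 d}$)
$W^{2}{\left(K,1 \right)} = \left(\frac{7 - -117}{-1 - 13}\right)^{2} = \left(\frac{7 + 117}{-14}\right)^{2} = \left(\left(- \frac{1}{14}\right) 124\right)^{2} = \left(- \frac{62}{7}\right)^{2} = \frac{3844}{49}$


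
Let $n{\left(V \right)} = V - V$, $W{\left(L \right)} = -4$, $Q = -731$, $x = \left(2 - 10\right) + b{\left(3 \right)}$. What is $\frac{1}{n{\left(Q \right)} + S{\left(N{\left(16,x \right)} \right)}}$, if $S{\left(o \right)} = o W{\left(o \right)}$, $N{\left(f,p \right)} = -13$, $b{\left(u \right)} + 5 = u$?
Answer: $\frac{1}{52} \approx 0.019231$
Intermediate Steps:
$b{\left(u \right)} = -5 + u$
$x = -10$ ($x = \left(2 - 10\right) + \left(-5 + 3\right) = -8 - 2 = -10$)
$n{\left(V \right)} = 0$
$S{\left(o \right)} = - 4 o$ ($S{\left(o \right)} = o \left(-4\right) = - 4 o$)
$\frac{1}{n{\left(Q \right)} + S{\left(N{\left(16,x \right)} \right)}} = \frac{1}{0 - -52} = \frac{1}{0 + 52} = \frac{1}{52}$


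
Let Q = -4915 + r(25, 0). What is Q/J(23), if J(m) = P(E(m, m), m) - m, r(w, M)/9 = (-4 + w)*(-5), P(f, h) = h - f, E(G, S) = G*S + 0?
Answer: 5860/529 ≈ 11.077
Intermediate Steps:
E(G, S) = G*S
r(w, M) = 180 - 45*w (r(w, M) = 9*((-4 + w)*(-5)) = 9*(20 - 5*w) = 180 - 45*w)
J(m) = -m**2 (J(m) = (m - m*m) - m = (m - m**2) - m = -m**2)
Q = -5860 (Q = -4915 + (180 - 45*25) = -4915 + (180 - 1125) = -4915 - 945 = -5860)
Q/J(23) = -5860/((-1*23**2)) = -5860/((-1*529)) = -5860/(-529) = -5860*(-1/529) = 5860/529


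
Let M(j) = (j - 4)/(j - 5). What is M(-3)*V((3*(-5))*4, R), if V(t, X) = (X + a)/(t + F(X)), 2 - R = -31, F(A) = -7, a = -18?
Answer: -105/536 ≈ -0.19590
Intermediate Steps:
M(j) = (-4 + j)/(-5 + j)
R = 33 (R = 2 - 1*(-31) = 2 + 31 = 33)
V(t, X) = (-18 + X)/(-7 + t) (V(t, X) = (X - 18)/(t - 7) = (-18 + X)/(-7 + t))
M(-3)*V((3*(-5))*4, R) = ((-4 - 3)/(-5 - 3))*((-18 + 33)/(-7 + (3*(-5))*4)) = (-7/(-8))*(15/(-7 - 15*4)) = (-⅛*(-7))*(15/(-7 - 60)) = 7*(15/(-67))/8 = 7*(-1/67*15)/8 = (7/8)*(-15/67) = -105/536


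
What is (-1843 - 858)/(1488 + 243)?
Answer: -2701/1731 ≈ -1.5604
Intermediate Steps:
(-1843 - 858)/(1488 + 243) = -2701/1731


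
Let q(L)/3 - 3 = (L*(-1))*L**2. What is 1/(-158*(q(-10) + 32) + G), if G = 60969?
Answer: -1/419509 ≈ -2.3837e-6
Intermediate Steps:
q(L) = 9 - 3*L**3 (q(L) = 9 + 3*((L*(-1))*L**2) = 9 + 3*((-L)*L**2) = 9 + 3*(-L**3) = 9 - 3*L**3)
1/(-158*(q(-10) + 32) + G) = 1/(-158*((9 - 3*(-10)**3) + 32) + 60969) = 1/(-158*((9 - 3*(-1000)) + 32) + 60969) = 1/(-158*((9 + 3000) + 32) + 60969) = 1/(-158*(3009 + 32) + 60969) = 1/(-158*3041 + 60969) = 1/(-480478 + 60969) = 1/(-419509) = -1/419509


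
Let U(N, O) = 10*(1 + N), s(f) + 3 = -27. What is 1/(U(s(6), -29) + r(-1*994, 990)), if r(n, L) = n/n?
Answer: -1/289 ≈ -0.0034602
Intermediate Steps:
r(n, L) = 1
s(f) = -30 (s(f) = -3 - 27 = -30)
U(N, O) = 10 + 10*N
1/(U(s(6), -29) + r(-1*994, 990)) = 1/((10 + 10*(-30)) + 1) = 1/((10 - 300) + 1) = 1/(-290 + 1) = 1/(-289) = -1/289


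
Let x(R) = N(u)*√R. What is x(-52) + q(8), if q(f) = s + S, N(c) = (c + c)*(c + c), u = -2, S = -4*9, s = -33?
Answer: -69 + 32*I*√13 ≈ -69.0 + 115.38*I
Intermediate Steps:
S = -36
N(c) = 4*c² (N(c) = (2*c)*(2*c) = 4*c²)
x(R) = 16*√R (x(R) = (4*(-2)²)*√R = (4*4)*√R = 16*√R)
q(f) = -69 (q(f) = -33 - 36 = -69)
x(-52) + q(8) = 16*√(-52) - 69 = 16*(2*I*√13) - 69 = 32*I*√13 - 69 = -69 + 32*I*√13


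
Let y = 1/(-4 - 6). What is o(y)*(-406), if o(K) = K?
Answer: 203/5 ≈ 40.600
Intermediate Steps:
y = -⅒ (y = 1/(-10) = -⅒ ≈ -0.10000)
o(y)*(-406) = -⅒*(-406) = 203/5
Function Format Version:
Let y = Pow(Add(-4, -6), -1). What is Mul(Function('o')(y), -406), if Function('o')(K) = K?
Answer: Rational(203, 5) ≈ 40.600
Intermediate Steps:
y = Rational(-1, 10) (y = Pow(-10, -1) = Rational(-1, 10) ≈ -0.10000)
Mul(Function('o')(y), -406) = Mul(Rational(-1, 10), -406) = Rational(203, 5)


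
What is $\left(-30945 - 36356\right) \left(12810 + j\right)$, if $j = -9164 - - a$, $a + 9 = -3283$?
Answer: $-23824554$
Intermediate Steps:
$a = -3292$ ($a = -9 - 3283 = -3292$)
$j = -12456$ ($j = -9164 - \left(-1\right) \left(-3292\right) = -9164 - 3292 = -12456$)
$\left(-30945 - 36356\right) \left(12810 + j\right) = \left(-30945 - 36356\right) \left(12810 - 12456\right) = \left(-67301\right) 354 = -23824554$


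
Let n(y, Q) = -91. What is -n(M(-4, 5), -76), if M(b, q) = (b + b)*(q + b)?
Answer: 91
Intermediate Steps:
M(b, q) = 2*b*(b + q) (M(b, q) = (2*b)*(b + q) = 2*b*(b + q))
-n(M(-4, 5), -76) = -1*(-91) = 91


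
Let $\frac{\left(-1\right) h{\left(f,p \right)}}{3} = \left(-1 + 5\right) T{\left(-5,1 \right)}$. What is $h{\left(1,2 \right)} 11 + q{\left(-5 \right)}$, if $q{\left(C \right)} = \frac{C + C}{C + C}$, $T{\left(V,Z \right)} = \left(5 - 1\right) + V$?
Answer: $133$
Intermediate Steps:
$T{\left(V,Z \right)} = 4 + V$
$h{\left(f,p \right)} = 12$ ($h{\left(f,p \right)} = - 3 \left(-1 + 5\right) \left(4 - 5\right) = - 3 \cdot 4 \left(-1\right) = \left(-3\right) \left(-4\right) = 12$)
$q{\left(C \right)} = 1$ ($q{\left(C \right)} = \frac{2 C}{2 C} = 2 C \frac{1}{2 C} = 1$)
$h{\left(1,2 \right)} 11 + q{\left(-5 \right)} = 12 \cdot 11 + 1 = 132 + 1 = 133$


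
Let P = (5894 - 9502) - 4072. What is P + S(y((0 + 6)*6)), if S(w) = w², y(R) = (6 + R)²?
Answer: 3104016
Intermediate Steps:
P = -7680 (P = -3608 - 4072 = -7680)
P + S(y((0 + 6)*6)) = -7680 + ((6 + (0 + 6)*6)²)² = -7680 + ((6 + 6*6)²)² = -7680 + ((6 + 36)²)² = -7680 + (42²)² = -7680 + 1764² = -7680 + 3111696 = 3104016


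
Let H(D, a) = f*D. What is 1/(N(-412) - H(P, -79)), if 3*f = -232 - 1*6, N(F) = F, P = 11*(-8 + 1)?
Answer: -3/19562 ≈ -0.00015336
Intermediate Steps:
P = -77 (P = 11*(-7) = -77)
f = -238/3 (f = (-232 - 1*6)/3 = (-232 - 6)/3 = (⅓)*(-238) = -238/3 ≈ -79.333)
H(D, a) = -238*D/3
1/(N(-412) - H(P, -79)) = 1/(-412 - (-238)*(-77)/3) = 1/(-412 - 1*18326/3) = 1/(-412 - 18326/3) = 1/(-19562/3) = -3/19562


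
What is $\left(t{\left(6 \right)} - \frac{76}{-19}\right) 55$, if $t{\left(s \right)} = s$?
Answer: $550$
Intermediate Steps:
$\left(t{\left(6 \right)} - \frac{76}{-19}\right) 55 = \left(6 - \frac{76}{-19}\right) 55 = \left(6 - -4\right) 55 = \left(6 + 4\right) 55 = 10 \cdot 55 = 550$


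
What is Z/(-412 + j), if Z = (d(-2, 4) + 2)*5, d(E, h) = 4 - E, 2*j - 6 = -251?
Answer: -80/1069 ≈ -0.074836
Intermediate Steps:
j = -245/2 (j = 3 + (½)*(-251) = 3 - 251/2 = -245/2 ≈ -122.50)
Z = 40 (Z = ((4 - 1*(-2)) + 2)*5 = ((4 + 2) + 2)*5 = (6 + 2)*5 = 8*5 = 40)
Z/(-412 + j) = 40/(-412 - 245/2) = 40/(-1069/2) = 40*(-2/1069) = -80/1069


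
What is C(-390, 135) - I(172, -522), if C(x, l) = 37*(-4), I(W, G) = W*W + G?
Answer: -29210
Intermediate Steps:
I(W, G) = G + W² (I(W, G) = W² + G = G + W²)
C(x, l) = -148
C(-390, 135) - I(172, -522) = -148 - (-522 + 172²) = -148 - (-522 + 29584) = -148 - 1*29062 = -148 - 29062 = -29210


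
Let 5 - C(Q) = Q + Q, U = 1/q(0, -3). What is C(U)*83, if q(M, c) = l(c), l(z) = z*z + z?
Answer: 1162/3 ≈ 387.33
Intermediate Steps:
l(z) = z + z**2 (l(z) = z**2 + z = z + z**2)
q(M, c) = c*(1 + c)
U = 1/6 (U = 1/(-3*(1 - 3)) = 1/(-3*(-2)) = 1/6 ≈ 0.16667)
C(Q) = 5 - 2*Q (C(Q) = 5 - (Q + Q) = 5 - 2*Q)
C(U)*83 = (5 - 2*1/6)*83 = (5 - 1/3)*83 = (14/3)*83 = 1162/3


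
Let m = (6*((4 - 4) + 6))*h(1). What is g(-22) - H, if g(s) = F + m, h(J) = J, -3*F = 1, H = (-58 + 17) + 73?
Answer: 11/3 ≈ 3.6667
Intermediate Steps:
H = 32 (H = -41 + 73 = 32)
F = -⅓ (F = -⅓*1 = -⅓ ≈ -0.33333)
m = 36 (m = (6*((4 - 4) + 6))*1 = (6*(0 + 6))*1 = (6*6)*1 = 36*1 = 36)
g(s) = 107/3 (g(s) = -⅓ + 36 = 107/3)
g(-22) - H = 107/3 - 1*32 = 107/3 - 32 = 11/3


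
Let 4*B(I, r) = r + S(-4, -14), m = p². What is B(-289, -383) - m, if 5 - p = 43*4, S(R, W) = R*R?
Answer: -111923/4 ≈ -27981.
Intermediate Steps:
S(R, W) = R²
p = -167 (p = 5 - 43*4 = 5 - 1*172 = 5 - 172 = -167)
m = 27889 (m = (-167)² = 27889)
B(I, r) = 4 + r/4 (B(I, r) = (r + (-4)²)/4 = (r + 16)/4 = (16 + r)/4 = 4 + r/4)
B(-289, -383) - m = (4 + (¼)*(-383)) - 1*27889 = (4 - 383/4) - 27889 = -367/4 - 27889 = -111923/4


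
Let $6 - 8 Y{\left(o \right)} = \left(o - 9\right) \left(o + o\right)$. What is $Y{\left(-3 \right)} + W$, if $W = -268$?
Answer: $- \frac{1105}{4} \approx -276.25$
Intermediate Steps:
$Y{\left(o \right)} = \frac{3}{4} - \frac{o \left(-9 + o\right)}{4}$ ($Y{\left(o \right)} = \frac{3}{4} - \frac{\left(o - 9\right) \left(o + o\right)}{8} = \frac{3}{4} - \frac{\left(-9 + o\right) 2 o}{8} = \frac{3}{4} - \frac{2 o \left(-9 + o\right)}{8} = \frac{3}{4} - \frac{o \left(-9 + o\right)}{4}$)
$Y{\left(-3 \right)} + W = \left(\frac{3}{4} - \frac{\left(-3\right)^{2}}{4} + \frac{9}{4} \left(-3\right)\right) - 268 = \left(\frac{3}{4} - \frac{9}{4} - \frac{27}{4}\right) - 268 = - \frac{33}{4} - 268 = - \frac{1105}{4}$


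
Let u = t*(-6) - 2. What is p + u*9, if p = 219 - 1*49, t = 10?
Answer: -388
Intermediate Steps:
u = -62 (u = 10*(-6) - 2 = -60 - 2 = -62)
p = 170 (p = 219 - 49 = 170)
p + u*9 = 170 - 62*9 = 170 - 558 = -388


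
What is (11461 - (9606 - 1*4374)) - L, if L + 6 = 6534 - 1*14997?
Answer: 14698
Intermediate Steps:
L = -8469 (L = -6 + (6534 - 1*14997) = -6 + (6534 - 14997) = -6 - 8463 = -8469)
(11461 - (9606 - 1*4374)) - L = (11461 - (9606 - 1*4374)) - 1*(-8469) = (11461 - (9606 - 4374)) + 8469 = (11461 - 1*5232) + 8469 = (11461 - 5232) + 8469 = 6229 + 8469 = 14698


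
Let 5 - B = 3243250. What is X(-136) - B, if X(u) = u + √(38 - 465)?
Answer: 3243109 + I*√427 ≈ 3.2431e+6 + 20.664*I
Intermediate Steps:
B = -3243245 (B = 5 - 1*3243250 = 5 - 3243250 = -3243245)
X(u) = u + I*√427 (X(u) = u + √(-427) = u + I*√427)
X(-136) - B = (-136 + I*√427) - 1*(-3243245) = (-136 + I*√427) + 3243245 = 3243109 + I*√427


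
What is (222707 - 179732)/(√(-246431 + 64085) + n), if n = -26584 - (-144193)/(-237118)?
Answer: -1310928829260077250/811158137275207321 - 49311572471100*I*√182346/811158137275207321 ≈ -1.6161 - 0.025959*I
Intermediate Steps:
n = -900527015/33874 (n = -26584 - (-144193)*(-1)/237118 = -26584 - 1*20599/33874 = -26584 - 20599/33874 = -900527015/33874 ≈ -26585.)
(222707 - 179732)/(√(-246431 + 64085) + n) = (222707 - 179732)/(√(-246431 + 64085) - 900527015/33874) = 42975/(√(-182346) - 900527015/33874) = 42975/(I*√182346 - 900527015/33874) = 42975/(-900527015/33874 + I*√182346)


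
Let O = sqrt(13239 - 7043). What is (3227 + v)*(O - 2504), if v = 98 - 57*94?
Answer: 5090632 - 4066*sqrt(1549) ≈ 4.9306e+6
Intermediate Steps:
v = -5260 (v = 98 - 5358 = -5260)
O = 2*sqrt(1549) (O = sqrt(6196) = 2*sqrt(1549) ≈ 78.715)
(3227 + v)*(O - 2504) = (3227 - 5260)*(2*sqrt(1549) - 2504) = -2033*(-2504 + 2*sqrt(1549)) = 5090632 - 4066*sqrt(1549)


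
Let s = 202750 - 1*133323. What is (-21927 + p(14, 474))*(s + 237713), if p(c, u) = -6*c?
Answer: -6760458540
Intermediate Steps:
s = 69427 (s = 202750 - 133323 = 69427)
(-21927 + p(14, 474))*(s + 237713) = (-21927 - 6*14)*(69427 + 237713) = (-21927 - 84)*307140 = -22011*307140 = -6760458540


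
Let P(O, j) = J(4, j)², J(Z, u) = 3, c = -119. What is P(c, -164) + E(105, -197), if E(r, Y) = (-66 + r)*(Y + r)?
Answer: -3579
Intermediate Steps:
P(O, j) = 9 (P(O, j) = 3² = 9)
P(c, -164) + E(105, -197) = 9 + (105² - 66*(-197) - 66*105 - 197*105) = 9 + (11025 + 13002 - 6930 - 20685) = 9 - 3588 = -3579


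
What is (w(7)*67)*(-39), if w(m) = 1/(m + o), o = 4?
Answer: -2613/11 ≈ -237.55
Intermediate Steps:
w(m) = 1/(4 + m) (w(m) = 1/(m + 4) = 1/(4 + m))
(w(7)*67)*(-39) = (67/(4 + 7))*(-39) = (67/11)*(-39) = -2613/11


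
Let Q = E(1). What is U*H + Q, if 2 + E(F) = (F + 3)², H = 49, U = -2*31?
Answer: -3024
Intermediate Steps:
U = -62
E(F) = -2 + (3 + F)² (E(F) = -2 + (F + 3)² = -2 + (3 + F)²)
Q = 14 (Q = -2 + (3 + 1)² = -2 + 4² = -2 + 16 = 14)
U*H + Q = -62*49 + 14 = -3038 + 14 = -3024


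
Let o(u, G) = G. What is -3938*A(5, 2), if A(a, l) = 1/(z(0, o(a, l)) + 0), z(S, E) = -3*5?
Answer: 3938/15 ≈ 262.53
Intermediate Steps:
z(S, E) = -15
A(a, l) = -1/15 (A(a, l) = 1/(-15 + 0) = 1/(-15) = -1/15)
-3938*A(5, 2) = -3938*(-1/15) = 3938/15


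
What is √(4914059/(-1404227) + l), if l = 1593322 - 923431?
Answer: √1320919990762141946/1404227 ≈ 818.47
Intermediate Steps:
l = 669891
√(4914059/(-1404227) + l) = √(4914059/(-1404227) + 669891) = √(4914059*(-1/1404227) + 669891) = √(-4914059/1404227 + 669891) = √(940674115198/1404227) = √1320919990762141946/1404227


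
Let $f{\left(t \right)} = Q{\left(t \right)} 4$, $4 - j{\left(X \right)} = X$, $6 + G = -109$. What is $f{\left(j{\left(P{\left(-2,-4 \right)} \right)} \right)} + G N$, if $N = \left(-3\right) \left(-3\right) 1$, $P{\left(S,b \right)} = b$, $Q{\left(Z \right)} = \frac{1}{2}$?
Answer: $-1033$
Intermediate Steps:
$G = -115$ ($G = -6 - 109 = -115$)
$Q{\left(Z \right)} = \frac{1}{2}$
$N = 9$ ($N = 9 \cdot 1 = 9$)
$j{\left(X \right)} = 4 - X$
$f{\left(t \right)} = 2$ ($f{\left(t \right)} = \frac{1}{2} \cdot 4 = 2$)
$f{\left(j{\left(P{\left(-2,-4 \right)} \right)} \right)} + G N = 2 - 1035 = -1033$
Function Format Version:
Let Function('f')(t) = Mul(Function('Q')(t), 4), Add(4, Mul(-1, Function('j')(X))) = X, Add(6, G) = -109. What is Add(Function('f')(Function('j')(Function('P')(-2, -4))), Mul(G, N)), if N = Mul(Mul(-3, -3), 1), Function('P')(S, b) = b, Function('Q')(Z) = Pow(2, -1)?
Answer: -1033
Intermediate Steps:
G = -115 (G = Add(-6, -109) = -115)
Function('Q')(Z) = Rational(1, 2)
N = 9 (N = Mul(9, 1) = 9)
Function('j')(X) = Add(4, Mul(-1, X))
Function('f')(t) = 2 (Function('f')(t) = Mul(Rational(1, 2), 4) = 2)
Add(Function('f')(Function('j')(Function('P')(-2, -4))), Mul(G, N)) = Add(2, Mul(-115, 9)) = Add(2, -1035) = -1033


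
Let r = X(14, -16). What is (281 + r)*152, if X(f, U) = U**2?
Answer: 81624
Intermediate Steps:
r = 256 (r = (-16)**2 = 256)
(281 + r)*152 = (281 + 256)*152 = 537*152 = 81624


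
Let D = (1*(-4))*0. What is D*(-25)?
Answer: 0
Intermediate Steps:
D = 0 (D = -4*0 = 0)
D*(-25) = 0*(-25) = 0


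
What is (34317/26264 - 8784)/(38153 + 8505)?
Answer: -230668659/1225425712 ≈ -0.18824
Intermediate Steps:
(34317/26264 - 8784)/(38153 + 8505) = (34317*(1/26264) - 8784)/46658 = (34317/26264 - 8784)*(1/46658) = -230668659/26264*1/46658 = -230668659/1225425712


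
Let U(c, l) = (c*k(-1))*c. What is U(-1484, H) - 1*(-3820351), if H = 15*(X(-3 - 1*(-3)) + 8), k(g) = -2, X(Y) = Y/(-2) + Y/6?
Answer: -584161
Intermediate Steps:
X(Y) = -Y/3 (X(Y) = Y*(-½) + Y*(⅙) = -Y/2 + Y/6 = -Y/3)
H = 120 (H = 15*(-(-3 - 1*(-3))/3 + 8) = 15*(-(-3 + 3)/3 + 8) = 15*(-⅓*0 + 8) = 15*(0 + 8) = 15*8 = 120)
U(c, l) = -2*c² (U(c, l) = (c*(-2))*c = (-2*c)*c = -2*c²)
U(-1484, H) - 1*(-3820351) = -2*(-1484)² - 1*(-3820351) = -2*2202256 + 3820351 = -4404512 + 3820351 = -584161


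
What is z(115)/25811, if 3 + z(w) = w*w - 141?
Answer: 13081/25811 ≈ 0.50680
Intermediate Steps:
z(w) = -144 + w**2 (z(w) = -3 + (w*w - 141) = -3 + (w**2 - 141) = -3 + (-141 + w**2) = -144 + w**2)
z(115)/25811 = (-144 + 115**2)/25811 = (-144 + 13225)*(1/25811) = 13081*(1/25811) = 13081/25811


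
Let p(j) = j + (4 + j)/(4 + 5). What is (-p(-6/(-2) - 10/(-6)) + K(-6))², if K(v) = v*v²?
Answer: 35808256/729 ≈ 49120.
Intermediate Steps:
K(v) = v³
p(j) = 4/9 + 10*j/9 (p(j) = j + (4 + j)/9 = j + (4 + j)*(⅑) = j + (4/9 + j/9) = 4/9 + 10*j/9)
(-p(-6/(-2) - 10/(-6)) + K(-6))² = (-(4/9 + 10*(-6/(-2) - 10/(-6))/9) + (-6)³)² = (-(4/9 + 10*(-6*(-½) - 10*(-⅙))/9) - 216)² = (-(4/9 + 10*(3 + 5/3)/9) - 216)² = (-(4/9 + (10/9)*(14/3)) - 216)² = (-(4/9 + 140/27) - 216)² = (-1*152/27 - 216)² = (-152/27 - 216)² = (-5984/27)² = 35808256/729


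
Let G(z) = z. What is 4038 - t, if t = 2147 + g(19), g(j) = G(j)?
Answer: 1872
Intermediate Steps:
g(j) = j
t = 2166 (t = 2147 + 19 = 2166)
4038 - t = 4038 - 1*2166 = 4038 - 2166 = 1872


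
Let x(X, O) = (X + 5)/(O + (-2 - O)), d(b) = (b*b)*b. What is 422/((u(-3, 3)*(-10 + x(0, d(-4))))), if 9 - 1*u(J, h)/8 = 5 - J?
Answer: -211/50 ≈ -4.2200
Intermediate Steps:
u(J, h) = 32 + 8*J (u(J, h) = 72 - 8*(5 - J) = 72 + (-40 + 8*J) = 32 + 8*J)
d(b) = b³ (d(b) = b²*b = b³)
x(X, O) = -5/2 - X/2 (x(X, O) = (5 + X)/(-2) = (5 + X)*(-½) = -5/2 - X/2)
422/((u(-3, 3)*(-10 + x(0, d(-4))))) = 422/(((32 + 8*(-3))*(-10 + (-5/2 - ½*0)))) = 422/(((32 - 24)*(-10 + (-5/2 + 0)))) = 422/((8*(-10 - 5/2))) = 422/((8*(-25/2))) = 422/(-100) = 422*(-1/100) = -211/50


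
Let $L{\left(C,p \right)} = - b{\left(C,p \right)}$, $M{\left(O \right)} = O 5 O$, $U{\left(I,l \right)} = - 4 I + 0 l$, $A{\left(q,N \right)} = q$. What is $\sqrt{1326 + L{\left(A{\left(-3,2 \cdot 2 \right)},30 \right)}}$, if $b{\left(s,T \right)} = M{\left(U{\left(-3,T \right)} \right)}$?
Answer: $\sqrt{606} \approx 24.617$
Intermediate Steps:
$U{\left(I,l \right)} = - 4 I$ ($U{\left(I,l \right)} = - 4 I + 0 = - 4 I$)
$M{\left(O \right)} = 5 O^{2}$ ($M{\left(O \right)} = 5 O O = 5 O^{2}$)
$b{\left(s,T \right)} = 720$ ($b{\left(s,T \right)} = 5 \left(\left(-4\right) \left(-3\right)\right)^{2} = 5 \cdot 12^{2} = 5 \cdot 144 = 720$)
$L{\left(C,p \right)} = -720$ ($L{\left(C,p \right)} = \left(-1\right) 720 = -720$)
$\sqrt{1326 + L{\left(A{\left(-3,2 \cdot 2 \right)},30 \right)}} = \sqrt{1326 - 720} = \sqrt{606}$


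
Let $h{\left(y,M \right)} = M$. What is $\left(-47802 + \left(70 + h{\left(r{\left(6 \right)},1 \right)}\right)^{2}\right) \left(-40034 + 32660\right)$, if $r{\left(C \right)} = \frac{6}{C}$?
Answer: $315319614$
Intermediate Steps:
$\left(-47802 + \left(70 + h{\left(r{\left(6 \right)},1 \right)}\right)^{2}\right) \left(-40034 + 32660\right) = \left(-47802 + \left(70 + 1\right)^{2}\right) \left(-40034 + 32660\right) = \left(-47802 + 71^{2}\right) \left(-7374\right) = \left(-47802 + 5041\right) \left(-7374\right) = \left(-42761\right) \left(-7374\right) = 315319614$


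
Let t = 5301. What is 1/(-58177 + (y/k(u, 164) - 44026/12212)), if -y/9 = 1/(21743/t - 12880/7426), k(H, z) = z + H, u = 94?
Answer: -142249402907/8276158438484397 ≈ -1.7188e-5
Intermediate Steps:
k(H, z) = H + z
y = -177143517/46593319 (y = -9/(21743/5301 - 12880/7426) = -9/(21743*(1/5301) - 12880*1/7426) = -9/(21743/5301 - 6440/3713) = -9/46593319/19682613 = -9*19682613/46593319 = -177143517/46593319 ≈ -3.8019)
1/(-58177 + (y/k(u, 164) - 44026/12212)) = 1/(-58177 + (-177143517/(46593319*(94 + 164)) - 44026/12212)) = 1/(-58177 + (-177143517/46593319/258 - 44026*1/12212)) = 1/(-58177 + (-177143517/46593319*1/258 - 22013/6106)) = 1/(-58177 + (-59047839/4007025434 - 22013/6106)) = 1/(-58177 - 514925563858/142249402907) = 1/(-8276158438484397/142249402907) = -142249402907/8276158438484397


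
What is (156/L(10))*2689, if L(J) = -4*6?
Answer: -34957/2 ≈ -17479.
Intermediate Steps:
L(J) = -24
(156/L(10))*2689 = (156/(-24))*2689 = (156*(-1/24))*2689 = -13/2*2689 = -34957/2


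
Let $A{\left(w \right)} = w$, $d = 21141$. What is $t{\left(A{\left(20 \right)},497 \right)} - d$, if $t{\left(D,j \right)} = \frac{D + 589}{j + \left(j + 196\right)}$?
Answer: $- \frac{3593883}{170} \approx -21141.0$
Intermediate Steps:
$t{\left(D,j \right)} = \frac{589 + D}{196 + 2 j}$ ($t{\left(D,j \right)} = \frac{589 + D}{j + \left(196 + j\right)} = \frac{589 + D}{196 + 2 j}$)
$t{\left(A{\left(20 \right)},497 \right)} - d = \frac{589 + 20}{2 \left(98 + 497\right)} - 21141 = \frac{1}{2} \cdot \frac{1}{595} \cdot 609 - 21141 = \frac{87}{170} - 21141 = - \frac{3593883}{170}$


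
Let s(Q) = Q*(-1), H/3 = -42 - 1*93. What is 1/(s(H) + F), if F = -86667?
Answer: -1/86262 ≈ -1.1593e-5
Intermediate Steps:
H = -405 (H = 3*(-42 - 1*93) = 3*(-42 - 93) = 3*(-135) = -405)
s(Q) = -Q
1/(s(H) + F) = 1/(-1*(-405) - 86667) = 1/(405 - 86667) = 1/(-86262) = -1/86262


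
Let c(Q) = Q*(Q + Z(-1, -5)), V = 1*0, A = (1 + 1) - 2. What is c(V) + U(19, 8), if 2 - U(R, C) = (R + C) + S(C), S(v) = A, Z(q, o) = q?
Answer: -25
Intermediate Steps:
A = 0 (A = 2 - 2 = 0)
S(v) = 0
V = 0
c(Q) = Q*(-1 + Q) (c(Q) = Q*(Q - 1) = Q*(-1 + Q))
U(R, C) = 2 - C - R (U(R, C) = 2 - ((R + C) + 0) = 2 - ((C + R) + 0) = 2 - (C + R) = 2 + (-C - R) = 2 - C - R)
c(V) + U(19, 8) = 0*(-1 + 0) + (2 - 1*8 - 1*19) = 0*(-1) + (2 - 8 - 19) = 0 - 25 = -25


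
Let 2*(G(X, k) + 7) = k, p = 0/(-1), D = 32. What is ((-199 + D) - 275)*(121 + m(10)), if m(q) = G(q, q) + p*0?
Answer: -52598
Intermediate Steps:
p = 0 (p = 0*(-1) = 0)
G(X, k) = -7 + k/2
m(q) = -7 + q/2 (m(q) = (-7 + q/2) + 0*0 = (-7 + q/2) + 0 = -7 + q/2)
((-199 + D) - 275)*(121 + m(10)) = ((-199 + 32) - 275)*(121 + (-7 + (1/2)*10)) = (-167 - 275)*(121 + (-7 + 5)) = -442*(121 - 2) = -442*119 = -52598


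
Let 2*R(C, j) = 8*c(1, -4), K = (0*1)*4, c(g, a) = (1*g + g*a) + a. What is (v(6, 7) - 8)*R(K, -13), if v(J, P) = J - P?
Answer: 252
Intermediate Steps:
c(g, a) = a + g + a*g (c(g, a) = (g + a*g) + a = a + g + a*g)
K = 0 (K = 0*4 = 0)
R(C, j) = -28 (R(C, j) = (8*(-4 + 1 - 4*1))/2 = (8*(-4 + 1 - 4))/2 = (8*(-7))/2 = (1/2)*(-56) = -28)
(v(6, 7) - 8)*R(K, -13) = ((6 - 1*7) - 8)*(-28) = ((6 - 7) - 8)*(-28) = (-1 - 8)*(-28) = -9*(-28) = 252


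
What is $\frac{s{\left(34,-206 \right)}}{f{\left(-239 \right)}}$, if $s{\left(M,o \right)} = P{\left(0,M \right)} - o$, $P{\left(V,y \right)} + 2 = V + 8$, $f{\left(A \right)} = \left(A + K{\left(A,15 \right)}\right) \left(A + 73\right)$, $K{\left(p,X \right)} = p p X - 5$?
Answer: $- \frac{106}{71095393} \approx -1.491 \cdot 10^{-6}$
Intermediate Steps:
$K{\left(p,X \right)} = -5 + X p^{2}$ ($K{\left(p,X \right)} = p^{2} X - 5 = X p^{2} - 5 = -5 + X p^{2}$)
$f{\left(A \right)} = \left(73 + A\right) \left(-5 + A + 15 A^{2}\right)$ ($f{\left(A \right)} = \left(A + \left(-5 + 15 A^{2}\right)\right) \left(A + 73\right) = \left(-5 + A + 15 A^{2}\right) \left(73 + A\right) = \left(73 + A\right) \left(-5 + A + 15 A^{2}\right)$)
$P{\left(V,y \right)} = 6 + V$ ($P{\left(V,y \right)} = -2 + \left(V + 8\right) = -2 + \left(8 + V\right) = 6 + V$)
$s{\left(M,o \right)} = 6 - o$ ($s{\left(M,o \right)} = \left(6 + 0\right) - o = 6 - o$)
$\frac{s{\left(34,-206 \right)}}{f{\left(-239 \right)}} = \frac{6 - -206}{-365 + 15 \left(-239\right)^{3} + 68 \left(-239\right) + 1096 \left(-239\right)^{2}} = \frac{6 + 206}{-365 + 15 \left(-13651919\right) - 16252 + 1096 \cdot 57121} = \frac{212}{-365 - 204778785 - 16252 + 62604616} = \frac{212}{-142190786} = 212 \left(- \frac{1}{142190786}\right) = - \frac{106}{71095393}$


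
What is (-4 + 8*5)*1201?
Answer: 43236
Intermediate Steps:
(-4 + 8*5)*1201 = (-4 + 40)*1201 = 36*1201 = 43236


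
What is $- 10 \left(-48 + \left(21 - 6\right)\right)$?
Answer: $330$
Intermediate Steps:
$- 10 \left(-48 + \left(21 - 6\right)\right) = - 10 \left(-48 + 15\right) = \left(-10\right) \left(-33\right) = 330$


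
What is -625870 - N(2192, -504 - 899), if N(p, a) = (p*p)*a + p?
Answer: 6740596130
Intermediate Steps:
N(p, a) = p + a*p**2 (N(p, a) = p**2*a + p = a*p**2 + p = p + a*p**2)
-625870 - N(2192, -504 - 899) = -625870 - 2192*(1 + (-504 - 899)*2192) = -625870 - 2192*(1 - 1403*2192) = -625870 - 2192*(1 - 3075376) = -625870 - 2192*(-3075375) = -625870 - 1*(-6741222000) = -625870 + 6741222000 = 6740596130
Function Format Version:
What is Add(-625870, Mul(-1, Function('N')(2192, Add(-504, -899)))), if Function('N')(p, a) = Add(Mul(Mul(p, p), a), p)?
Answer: 6740596130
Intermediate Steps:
Function('N')(p, a) = Add(p, Mul(a, Pow(p, 2))) (Function('N')(p, a) = Add(Mul(Pow(p, 2), a), p) = Add(Mul(a, Pow(p, 2)), p) = Add(p, Mul(a, Pow(p, 2))))
Add(-625870, Mul(-1, Function('N')(2192, Add(-504, -899)))) = Add(-625870, Mul(-1, Mul(2192, Add(1, Mul(Add(-504, -899), 2192))))) = Add(-625870, Mul(-1, Mul(2192, Add(1, Mul(-1403, 2192))))) = Add(-625870, Mul(-1, Mul(2192, Add(1, -3075376)))) = Add(-625870, Mul(-1, Mul(2192, -3075375))) = Add(-625870, Mul(-1, -6741222000)) = Add(-625870, 6741222000) = 6740596130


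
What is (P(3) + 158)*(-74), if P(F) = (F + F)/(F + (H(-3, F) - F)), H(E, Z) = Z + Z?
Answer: -11766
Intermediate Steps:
H(E, Z) = 2*Z
P(F) = 1 (P(F) = (F + F)/(F + (2*F - F)) = (2*F)/(F + F) = (2*F)/((2*F)) = (2*F)*(1/(2*F)) = 1)
(P(3) + 158)*(-74) = (1 + 158)*(-74) = 159*(-74) = -11766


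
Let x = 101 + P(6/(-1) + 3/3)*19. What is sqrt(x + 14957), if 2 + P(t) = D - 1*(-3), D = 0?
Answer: sqrt(15077) ≈ 122.79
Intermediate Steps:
P(t) = 1 (P(t) = -2 + (0 - 1*(-3)) = -2 + (0 + 3) = -2 + 3 = 1)
x = 120 (x = 101 + 1*19 = 101 + 19 = 120)
sqrt(x + 14957) = sqrt(120 + 14957) = sqrt(15077)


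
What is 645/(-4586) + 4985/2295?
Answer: 4276187/2104974 ≈ 2.0315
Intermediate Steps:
645/(-4586) + 4985/2295 = 645*(-1/4586) + 4985*(1/2295) = -645/4586 + 997/459 = 4276187/2104974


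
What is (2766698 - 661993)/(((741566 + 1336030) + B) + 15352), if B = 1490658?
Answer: 2104705/3583606 ≈ 0.58731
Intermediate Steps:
(2766698 - 661993)/(((741566 + 1336030) + B) + 15352) = (2766698 - 661993)/(((741566 + 1336030) + 1490658) + 15352) = 2104705/((2077596 + 1490658) + 15352) = 2104705/(3568254 + 15352) = 2104705/3583606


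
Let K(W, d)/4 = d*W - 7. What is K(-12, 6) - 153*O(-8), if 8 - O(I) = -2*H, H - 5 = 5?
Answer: -4600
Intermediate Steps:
H = 10 (H = 5 + 5 = 10)
K(W, d) = -28 + 4*W*d (K(W, d) = 4*(d*W - 7) = 4*(W*d - 7) = 4*(-7 + W*d) = -28 + 4*W*d)
O(I) = 28 (O(I) = 8 - (-2)*10 = 8 - 1*(-20) = 8 + 20 = 28)
K(-12, 6) - 153*O(-8) = (-28 + 4*(-12)*6) - 153*28 = (-28 - 288) - 4284 = -316 - 4284 = -4600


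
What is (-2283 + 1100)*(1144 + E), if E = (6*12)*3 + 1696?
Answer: -3615248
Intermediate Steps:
E = 1912 (E = 72*3 + 1696 = 216 + 1696 = 1912)
(-2283 + 1100)*(1144 + E) = (-2283 + 1100)*(1144 + 1912) = -1183*3056 = -3615248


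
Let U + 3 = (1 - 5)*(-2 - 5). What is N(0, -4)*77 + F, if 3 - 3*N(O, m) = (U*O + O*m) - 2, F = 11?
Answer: 418/3 ≈ 139.33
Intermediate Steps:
U = 25 (U = -3 + (1 - 5)*(-2 - 5) = -3 - 4*(-7) = -3 + 28 = 25)
N(O, m) = 5/3 - 25*O/3 - O*m/3 (N(O, m) = 1 - ((25*O + O*m) - 2)/3 = 1 - (-2 + 25*O + O*m)/3 = 1 + (⅔ - 25*O/3 - O*m/3) = 5/3 - 25*O/3 - O*m/3)
N(0, -4)*77 + F = (5/3 - 25/3*0 - ⅓*0*(-4))*77 + 11 = (5/3 + 0 + 0)*77 + 11 = (5/3)*77 + 11 = 385/3 + 11 = 418/3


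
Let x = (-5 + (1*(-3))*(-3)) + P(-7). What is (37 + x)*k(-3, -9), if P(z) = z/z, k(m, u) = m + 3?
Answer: 0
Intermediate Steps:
k(m, u) = 3 + m
P(z) = 1
x = 5 (x = (-5 + (1*(-3))*(-3)) + 1 = (-5 - 3*(-3)) + 1 = (-5 + 9) + 1 = 4 + 1 = 5)
(37 + x)*k(-3, -9) = (37 + 5)*(3 - 3) = 42*0 = 0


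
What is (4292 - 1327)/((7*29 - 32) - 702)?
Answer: -2965/531 ≈ -5.5838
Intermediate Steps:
(4292 - 1327)/((7*29 - 32) - 702) = 2965/((203 - 32) - 702) = 2965/(171 - 702) = 2965/(-531) = 2965*(-1/531) = -2965/531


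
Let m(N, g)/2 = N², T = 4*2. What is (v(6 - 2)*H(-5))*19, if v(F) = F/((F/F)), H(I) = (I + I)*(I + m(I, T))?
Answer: -34200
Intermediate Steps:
T = 8
m(N, g) = 2*N²
H(I) = 2*I*(I + 2*I²) (H(I) = (I + I)*(I + 2*I²) = (2*I)*(I + 2*I²) = 2*I*(I + 2*I²))
v(F) = F (v(F) = F/1 = F*1 = F)
(v(6 - 2)*H(-5))*19 = ((6 - 2)*((-5)²*(2 + 4*(-5))))*19 = (4*(25*(2 - 20)))*19 = (4*(25*(-18)))*19 = (4*(-450))*19 = -1800*19 = -34200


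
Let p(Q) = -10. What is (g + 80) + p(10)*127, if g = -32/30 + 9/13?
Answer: -232123/195 ≈ -1190.4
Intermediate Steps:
g = -73/195 (g = -32*1/30 + 9*(1/13) = -16/15 + 9/13 = -73/195 ≈ -0.37436)
(g + 80) + p(10)*127 = (-73/195 + 80) - 10*127 = 15527/195 - 1270 = -232123/195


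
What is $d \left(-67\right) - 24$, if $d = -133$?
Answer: $8887$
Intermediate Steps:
$d \left(-67\right) - 24 = \left(-133\right) \left(-67\right) - 24 = 8911 - 24 = 8887$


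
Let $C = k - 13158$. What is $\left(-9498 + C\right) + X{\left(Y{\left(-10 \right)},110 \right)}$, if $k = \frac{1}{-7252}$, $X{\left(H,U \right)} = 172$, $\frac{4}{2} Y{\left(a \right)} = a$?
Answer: $- \frac{163053969}{7252} \approx -22484.0$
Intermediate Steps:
$Y{\left(a \right)} = \frac{a}{2}$
$k = - \frac{1}{7252} \approx -0.00013789$
$C = - \frac{95421817}{7252}$ ($C = - \frac{1}{7252} - 13158 = - \frac{95421817}{7252} \approx -13158.0$)
$\left(-9498 + C\right) + X{\left(Y{\left(-10 \right)},110 \right)} = \left(-9498 - \frac{95421817}{7252}\right) + 172 = - \frac{164301313}{7252} + 172 = - \frac{163053969}{7252}$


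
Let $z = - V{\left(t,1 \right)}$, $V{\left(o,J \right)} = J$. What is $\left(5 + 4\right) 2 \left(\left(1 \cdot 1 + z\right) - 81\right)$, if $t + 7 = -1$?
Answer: $-1458$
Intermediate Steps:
$t = -8$ ($t = -7 - 1 = -8$)
$z = -1$ ($z = \left(-1\right) 1 = -1$)
$\left(5 + 4\right) 2 \left(\left(1 \cdot 1 + z\right) - 81\right) = \left(5 + 4\right) 2 \left(\left(1 \cdot 1 - 1\right) - 81\right) = 9 \cdot 2 \left(\left(1 - 1\right) - 81\right) = 18 \left(0 - 81\right) = 18 \left(-81\right) = -1458$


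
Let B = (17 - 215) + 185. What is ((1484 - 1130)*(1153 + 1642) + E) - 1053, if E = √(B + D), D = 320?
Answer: 988377 + √307 ≈ 9.8839e+5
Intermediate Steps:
B = -13 (B = -198 + 185 = -13)
E = √307 (E = √(-13 + 320) = √307 ≈ 17.521)
((1484 - 1130)*(1153 + 1642) + E) - 1053 = ((1484 - 1130)*(1153 + 1642) + √307) - 1053 = (354*2795 + √307) - 1053 = (989430 + √307) - 1053 = 988377 + √307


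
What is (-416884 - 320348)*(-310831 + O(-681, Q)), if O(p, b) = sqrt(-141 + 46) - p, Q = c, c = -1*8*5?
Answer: 228652504800 - 737232*I*sqrt(95) ≈ 2.2865e+11 - 7.1856e+6*I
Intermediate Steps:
c = -40 (c = -8*5 = -40)
Q = -40
O(p, b) = -p + I*sqrt(95) (O(p, b) = sqrt(-95) - p = I*sqrt(95) - p = -p + I*sqrt(95))
(-416884 - 320348)*(-310831 + O(-681, Q)) = (-416884 - 320348)*(-310831 + (-1*(-681) + I*sqrt(95))) = -737232*(-310831 + (681 + I*sqrt(95))) = -737232*(-310150 + I*sqrt(95)) = 228652504800 - 737232*I*sqrt(95)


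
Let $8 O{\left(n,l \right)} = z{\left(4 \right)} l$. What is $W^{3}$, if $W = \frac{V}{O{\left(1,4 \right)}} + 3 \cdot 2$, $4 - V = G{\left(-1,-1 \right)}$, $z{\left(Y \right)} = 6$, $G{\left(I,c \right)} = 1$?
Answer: $343$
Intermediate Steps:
$V = 3$ ($V = 4 - 1 = 3$)
$O{\left(n,l \right)} = \frac{3 l}{4}$ ($O{\left(n,l \right)} = \frac{6 l}{8} = \frac{3 l}{4}$)
$W = 7$ ($W = \frac{3}{\frac{3}{4} \cdot 4} + 3 \cdot 2 = \frac{3}{3} + 6 = 3 \cdot \frac{1}{3} + 6 = 1 + 6 = 7$)
$W^{3} = 7^{3} = 343$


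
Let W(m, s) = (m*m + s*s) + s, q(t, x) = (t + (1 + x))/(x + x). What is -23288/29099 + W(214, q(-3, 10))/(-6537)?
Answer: -12373897962/1585168025 ≈ -7.8060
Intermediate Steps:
q(t, x) = (1 + t + x)/(2*x) (q(t, x) = (1 + t + x)/((2*x)) = (1 + t + x)*(1/(2*x)) = (1 + t + x)/(2*x))
W(m, s) = s + m**2 + s**2 (W(m, s) = (m**2 + s**2) + s = s + m**2 + s**2)
-23288/29099 + W(214, q(-3, 10))/(-6537) = -23288/29099 + ((1/2)*(1 - 3 + 10)/10 + 214**2 + ((1/2)*(1 - 3 + 10)/10)**2)/(-6537) = -23288*1/29099 + ((1/2)*(1/10)*8 + 45796 + ((1/2)*(1/10)*8)**2)*(-1/6537) = -23288/29099 + (2/5 + 45796 + (2/5)**2)*(-1/6537) = -23288/29099 + (2/5 + 45796 + 4/25)*(-1/6537) = -23288/29099 + (1144914/25)*(-1/6537) = -23288/29099 - 381638/54475 = -12373897962/1585168025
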